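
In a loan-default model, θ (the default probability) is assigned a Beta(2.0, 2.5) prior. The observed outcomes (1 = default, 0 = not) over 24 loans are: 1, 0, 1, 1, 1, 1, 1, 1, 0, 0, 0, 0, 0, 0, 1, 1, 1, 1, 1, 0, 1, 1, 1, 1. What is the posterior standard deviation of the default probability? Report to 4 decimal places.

0.0888

The Beta prior is conjugate to a Binomial/Bernoulli likelihood; the update adds successes to α and failures to β.
Posterior: Beta(α+k, β+n−k) = Beta(2.0+16, 2.5+8) = Beta(18.0, 10.5).
Var = αβ/((α+β)²(α+β+1)) = 18.0·10.5/(28.5²·29.5) = 0.00788769; SD = √0.00788769 = 0.0888.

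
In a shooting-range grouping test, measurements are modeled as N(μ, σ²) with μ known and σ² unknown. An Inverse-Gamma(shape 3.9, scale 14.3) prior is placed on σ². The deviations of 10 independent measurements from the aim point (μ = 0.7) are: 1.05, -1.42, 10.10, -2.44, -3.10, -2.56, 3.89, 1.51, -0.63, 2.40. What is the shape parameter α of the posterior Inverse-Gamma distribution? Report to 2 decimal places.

With known mean μ and an Inverse-Gamma(α, β) prior on σ², the Normal likelihood is conjugate: posterior is Inv-Gamma(α + n/2, β + Σ(xᵢ−μ)²/2).
Σ(xᵢ−μ)² = (1.05)² + (-1.42)² + (10.10)² + (-2.44)² + (-3.10)² + (-2.56)² + (3.89)² + (1.51)² + (-0.63)² + (2.40)² = 150.8152.
Posterior: Inv-Gamma(3.9 + 10/2, 14.3 + 150.8152/2) = Inv-Gamma(8.90, 89.70760).
Posterior α = 8.90.

8.90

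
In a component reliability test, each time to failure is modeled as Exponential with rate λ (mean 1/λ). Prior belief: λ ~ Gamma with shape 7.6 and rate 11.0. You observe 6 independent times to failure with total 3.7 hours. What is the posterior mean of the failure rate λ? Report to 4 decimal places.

0.9252

With a Gamma(shape α, rate β) prior on the exponential rate λ, the posterior after n observations with total T = Σxᵢ is Gamma(α+n, β+T).
Posterior: Gamma(7.6+6, 11.0+3.7) = Gamma(13.6, 14.7).
Posterior mean of λ = α/β = 13.6/14.7 = 0.9252.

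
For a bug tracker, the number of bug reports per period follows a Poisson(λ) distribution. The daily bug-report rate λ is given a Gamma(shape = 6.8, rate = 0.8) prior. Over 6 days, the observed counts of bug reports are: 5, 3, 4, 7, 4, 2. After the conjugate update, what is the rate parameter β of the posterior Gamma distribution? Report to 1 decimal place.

6.8

With a Gamma(shape α, rate β) prior, the Poisson likelihood is conjugate: the posterior is Gamma(α + ΣXᵢ, β + n).
Sum of counts S = 25 over n = 6 days.
Posterior: Gamma(α+S, β+n) = Gamma(6.8+25, 0.8+6) = Gamma(31.8, 6.8).
Posterior β = 6.8.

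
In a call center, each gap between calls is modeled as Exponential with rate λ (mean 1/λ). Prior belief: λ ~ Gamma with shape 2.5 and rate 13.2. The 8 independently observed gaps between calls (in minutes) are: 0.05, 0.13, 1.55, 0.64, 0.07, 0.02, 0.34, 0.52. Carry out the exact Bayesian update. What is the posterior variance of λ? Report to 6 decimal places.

0.038474

With a Gamma(shape α, rate β) prior on the exponential rate λ, the posterior after n observations with total T = Σxᵢ is Gamma(α+n, β+T).
Sum of observations T = 3.32 minutes; n = 8.
Posterior: Gamma(2.5+8, 13.2+3.32) = Gamma(10.5, 16.52).
Var = α/β² = 0.038474.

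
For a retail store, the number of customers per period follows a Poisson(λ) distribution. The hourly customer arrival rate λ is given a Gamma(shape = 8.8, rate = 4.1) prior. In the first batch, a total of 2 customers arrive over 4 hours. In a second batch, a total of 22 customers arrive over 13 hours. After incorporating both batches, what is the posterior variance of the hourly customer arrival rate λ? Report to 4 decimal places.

With a Gamma(shape α, rate β) prior, the Poisson likelihood is conjugate: the posterior is Gamma(α + ΣXᵢ, β + n).
After batch 1: Gamma(α+S, β+n) = Gamma(8.8+2, 4.1+4) = Gamma(10.8, 8.1).
After batch 2: Gamma(α+S, β+n) = Gamma(10.8+22, 8.1+13) = Gamma(32.8, 21.1).
Var = α/β² = 32.8/21.1² = 0.0737.

0.0737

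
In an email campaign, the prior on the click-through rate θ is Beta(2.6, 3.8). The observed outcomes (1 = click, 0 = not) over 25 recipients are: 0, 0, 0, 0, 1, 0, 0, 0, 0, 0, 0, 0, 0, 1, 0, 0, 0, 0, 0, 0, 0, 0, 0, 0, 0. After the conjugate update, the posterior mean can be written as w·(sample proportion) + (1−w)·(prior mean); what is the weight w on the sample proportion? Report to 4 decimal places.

0.7962

The Beta prior is conjugate to a Binomial/Bernoulli likelihood; the update adds successes to α and failures to β.
Posterior mean = (α₀+k)/(α₀+β₀+n) = [n/(α₀+β₀+n)]·(k/n) + [(α₀+β₀)/(α₀+β₀+n)]·α₀/(α₀+β₀), so only n and the prior enter the weight.
The weight on the data is w = n/(α₀+β₀+n) = 25/(2.6+3.8+25) = 25/31.4 = 0.7962.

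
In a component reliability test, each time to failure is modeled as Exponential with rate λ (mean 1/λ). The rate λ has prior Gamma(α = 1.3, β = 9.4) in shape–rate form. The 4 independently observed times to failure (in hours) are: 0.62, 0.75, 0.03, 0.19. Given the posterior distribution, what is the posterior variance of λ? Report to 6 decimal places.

0.043881

With a Gamma(shape α, rate β) prior on the exponential rate λ, the posterior after n observations with total T = Σxᵢ is Gamma(α+n, β+T).
Sum of observations T = 1.59 hours; n = 4.
Posterior: Gamma(1.3+4, 9.4+1.59) = Gamma(5.3, 10.99).
Var = α/β² = 0.043881.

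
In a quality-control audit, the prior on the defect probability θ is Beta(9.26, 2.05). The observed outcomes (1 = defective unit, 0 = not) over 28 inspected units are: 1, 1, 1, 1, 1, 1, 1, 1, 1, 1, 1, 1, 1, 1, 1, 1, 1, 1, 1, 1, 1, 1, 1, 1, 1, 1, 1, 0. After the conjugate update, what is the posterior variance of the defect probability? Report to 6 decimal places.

0.001775

The Beta prior is conjugate to a Binomial/Bernoulli likelihood; the update adds successes to α and failures to β.
Posterior: Beta(α+k, β+n−k) = Beta(9.26+27, 2.05+1) = Beta(36.26, 3.05).
Var = αβ/((α+β)²(α+β+1)) = 36.26·3.05/(39.31²·40.31) = 0.001775.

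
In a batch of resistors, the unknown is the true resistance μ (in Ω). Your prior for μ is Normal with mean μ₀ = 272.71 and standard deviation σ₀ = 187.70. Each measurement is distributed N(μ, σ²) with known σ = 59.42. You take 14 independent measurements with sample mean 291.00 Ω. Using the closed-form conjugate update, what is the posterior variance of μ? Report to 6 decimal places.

For Normal data with known variance σ², a Normal(μ₀, σ₀²) prior on μ is conjugate. Posterior precision = 1/σ₀² + n/σ²; posterior mean is the precision-weighted average of μ₀ and x̄.
σ₀² = 187.70² = 35231.29, σ² = 59.42² = 3530.7364; σ² + n·σ₀² = 3530.7364 + 14·35231.29 = 496768.7964.
Posterior precision = 1/σ₀² + n/σ² = 1/35231.29 + 14/3530.7364 = (σ² + n·σ₀²)/(σ₀²σ²) = 496768.7964/(35231.29·3530.7364); posterior variance σₙ² = σ₀²σ²/(σ² + n·σ₀²) = 35231.29·3530.7364/496768.7964 = 250.403002.

250.403002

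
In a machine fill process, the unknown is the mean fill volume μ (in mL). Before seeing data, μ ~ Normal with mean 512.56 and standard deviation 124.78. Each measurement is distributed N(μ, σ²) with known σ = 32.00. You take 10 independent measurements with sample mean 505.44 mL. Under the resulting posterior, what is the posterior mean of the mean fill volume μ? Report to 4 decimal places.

For Normal data with known variance σ², a Normal(μ₀, σ₀²) prior on μ is conjugate. Posterior precision = 1/σ₀² + n/σ²; posterior mean is the precision-weighted average of μ₀ and x̄.
n·x̄ = 10·505.44 = 5054.4.
σ₀² = 124.78² = 15570.0484, σ² = 32.00² = 1024; σ² + n·σ₀² = 1024 + 10·15570.0484 = 156724.484.
Posterior mean = (μ₀/σ₀² + n·x̄/σ²)/(1/σ₀² + n/σ²) = (σ²·μ₀ + σ₀²·n·x̄)/(σ² + n·σ₀²) = (1024·512.56 + 15570.0484·5054.4)/156724.484 = 79222114.07296/156724.484 = 505.4865.

505.4865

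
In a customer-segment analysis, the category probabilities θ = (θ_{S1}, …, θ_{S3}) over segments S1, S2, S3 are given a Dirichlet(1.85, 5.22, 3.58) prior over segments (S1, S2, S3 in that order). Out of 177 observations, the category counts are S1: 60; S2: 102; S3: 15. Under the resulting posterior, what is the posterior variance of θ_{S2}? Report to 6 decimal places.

0.001298

The Dirichlet prior is conjugate to the Multinomial likelihood: each posterior αⱼ = prior αⱼ + observed count nⱼ.
Posterior concentration: (61.85, 107.22, 18.58), total = 187.65.
Var[θ_j] = α_j(Σα−α_j)/((Σα)²(Σα+1)) = 107.22·80.43/(187.65²·188.65) = 0.001298.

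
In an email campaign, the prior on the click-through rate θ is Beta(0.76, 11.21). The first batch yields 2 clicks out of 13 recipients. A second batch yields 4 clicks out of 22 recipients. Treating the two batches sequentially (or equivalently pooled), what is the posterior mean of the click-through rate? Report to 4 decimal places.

The Beta prior is conjugate to a Binomial/Bernoulli likelihood; the update adds successes to α and failures to β.
After batch 1: Beta(0.76+2, 11.21+11) = Beta(2.76, 22.21).
After batch 2: Beta(2.76+4, 22.21+18) = Beta(6.76, 40.21).
Posterior mean = α/(α+β) = 6.76/46.97 = 0.1439.

0.1439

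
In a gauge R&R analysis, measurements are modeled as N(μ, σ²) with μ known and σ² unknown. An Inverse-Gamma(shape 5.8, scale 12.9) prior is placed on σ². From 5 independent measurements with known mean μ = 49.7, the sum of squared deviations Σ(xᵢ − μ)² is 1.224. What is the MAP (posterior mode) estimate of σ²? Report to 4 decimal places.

With known mean μ and an Inverse-Gamma(α, β) prior on σ², the Normal likelihood is conjugate: posterior is Inv-Gamma(α + n/2, β + Σ(xᵢ−μ)²/2).
Posterior: Inv-Gamma(5.8 + 5/2, 12.9 + 1.224/2) = Inv-Gamma(8.30, 13.5120).
Mode = β/(α+1) = 13.5120/9.30 = 1.4529.

1.4529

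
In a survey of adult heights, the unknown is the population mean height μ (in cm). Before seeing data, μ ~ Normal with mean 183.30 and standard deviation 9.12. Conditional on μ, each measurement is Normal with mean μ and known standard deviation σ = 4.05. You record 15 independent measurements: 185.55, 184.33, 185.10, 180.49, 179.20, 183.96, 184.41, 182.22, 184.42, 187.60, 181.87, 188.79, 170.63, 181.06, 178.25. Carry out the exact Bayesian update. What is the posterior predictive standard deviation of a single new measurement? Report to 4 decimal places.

4.1811

For Normal data with known variance σ², a Normal(μ₀, σ₀²) prior on μ is conjugate. Posterior precision = 1/σ₀² + n/σ²; posterior mean is the precision-weighted average of μ₀ and x̄.
σ₀² = 9.12² = 83.1744, σ² = 4.05² = 16.4025; σ² + n·σ₀² = 16.4025 + 15·83.1744 = 1264.0185.
Posterior precision = 1/σ₀² + n/σ² = 1/83.1744 + 15/16.4025 = (σ² + n·σ₀²)/(σ₀²σ²) = 1264.0185/(83.1744·16.4025); posterior variance σₙ² = σ₀²σ²/(σ² + n·σ₀²) = 83.1744·16.4025/1264.0185 = 1.079310.
Predictive variance for one new observation = σₙ² + σ² = 83.1744·16.4025/1264.0185 + 16.4025 = σ²·(σ₀² + 1264.0185)/1264.0185 = 16.4025·1347.1929/1264.0185 = 17.481810; SD = √(16.4025·1347.1929/1264.0185) = 4.1811.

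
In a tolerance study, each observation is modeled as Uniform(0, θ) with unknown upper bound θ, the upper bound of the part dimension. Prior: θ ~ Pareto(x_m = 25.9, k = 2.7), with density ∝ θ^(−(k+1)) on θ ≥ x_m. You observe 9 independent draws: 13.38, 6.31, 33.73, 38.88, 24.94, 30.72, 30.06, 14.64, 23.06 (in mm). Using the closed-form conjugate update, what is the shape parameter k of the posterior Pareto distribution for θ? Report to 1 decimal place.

A Pareto(scale x_m, shape k) prior on the upper bound θ of Uniform(0, θ) is conjugate: posterior is Pareto(max(x_m, max xᵢ), k + n).
Sample maximum = 38.88; prior scale x_m = 25.9 → posterior scale = max = 38.88.
Posterior shape = 2.7 + 9 = 11.7.
Posterior shape k = 11.7.

11.7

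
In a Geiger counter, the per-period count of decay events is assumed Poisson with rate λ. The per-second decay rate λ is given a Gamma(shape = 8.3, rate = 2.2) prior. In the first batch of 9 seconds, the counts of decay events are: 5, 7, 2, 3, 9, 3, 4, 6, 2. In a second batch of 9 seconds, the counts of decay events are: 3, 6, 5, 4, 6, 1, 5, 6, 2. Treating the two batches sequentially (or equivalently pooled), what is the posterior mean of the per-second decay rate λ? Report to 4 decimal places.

With a Gamma(shape α, rate β) prior, the Poisson likelihood is conjugate: the posterior is Gamma(α + ΣXᵢ, β + n).
Batch 1: sum of counts S = 41 over n = 9 seconds.
After batch 1: Gamma(α+S, β+n) = Gamma(8.3+41, 2.2+9) = Gamma(49.3, 11.2).
Batch 2: sum of counts S = 38 over n = 9 seconds.
After batch 2: Gamma(α+S, β+n) = Gamma(49.3+38, 11.2+9) = Gamma(87.3, 20.2).
Posterior mean = α/β = 87.3/20.2 = 4.3218.

4.3218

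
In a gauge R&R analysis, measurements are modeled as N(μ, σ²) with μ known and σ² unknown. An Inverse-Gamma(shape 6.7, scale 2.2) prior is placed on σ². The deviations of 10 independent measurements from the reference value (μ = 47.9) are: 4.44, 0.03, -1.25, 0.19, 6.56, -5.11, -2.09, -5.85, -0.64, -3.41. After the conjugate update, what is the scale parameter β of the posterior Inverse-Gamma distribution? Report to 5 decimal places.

With known mean μ and an Inverse-Gamma(α, β) prior on σ², the Normal likelihood is conjugate: posterior is Inv-Gamma(α + n/2, β + Σ(xᵢ−μ)²/2).
Σ(xᵢ−μ)² = (4.44)² + (0.03)² + (-1.25)² + (0.19)² + (6.56)² + (-5.11)² + (-2.09)² + (-5.85)² + (-0.64)² + (-3.41)² = 141.0871.
Posterior: Inv-Gamma(6.7 + 10/2, 2.2 + 141.0871/2) = Inv-Gamma(11.70, 72.74355).
Posterior β = 72.74355.

72.74355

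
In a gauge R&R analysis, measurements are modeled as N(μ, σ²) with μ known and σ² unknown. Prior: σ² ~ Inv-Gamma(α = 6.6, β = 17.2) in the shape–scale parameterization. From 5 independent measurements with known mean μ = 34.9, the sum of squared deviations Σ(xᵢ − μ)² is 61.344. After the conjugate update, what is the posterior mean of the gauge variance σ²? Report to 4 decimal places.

With known mean μ and an Inverse-Gamma(α, β) prior on σ², the Normal likelihood is conjugate: posterior is Inv-Gamma(α + n/2, β + Σ(xᵢ−μ)²/2).
Posterior: Inv-Gamma(6.6 + 5/2, 17.2 + 61.344/2) = Inv-Gamma(9.10, 47.8720).
E[σ²|data] = β/(α−1) = 47.8720/8.10 = 5.9101.

5.9101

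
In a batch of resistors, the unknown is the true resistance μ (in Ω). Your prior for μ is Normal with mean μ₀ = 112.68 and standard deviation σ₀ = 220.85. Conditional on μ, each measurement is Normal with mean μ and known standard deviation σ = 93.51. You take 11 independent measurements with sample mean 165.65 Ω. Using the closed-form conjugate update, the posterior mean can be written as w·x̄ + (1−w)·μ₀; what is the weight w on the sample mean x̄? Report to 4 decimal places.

For Normal data with known variance σ², a Normal(μ₀, σ₀²) prior on μ is conjugate. Posterior precision = 1/σ₀² + n/σ²; posterior mean is the precision-weighted average of μ₀ and x̄.
σ₀² = 220.85² = 48774.7225, σ² = 93.51² = 8744.1201. Prior precision 1/σ₀² = 1/48774.7225; data precision n/σ² = 11/8744.1201.
w = (n/σ²)/(1/σ₀² + n/σ²) = n·σ₀²/(σ² + n·σ₀²) = 11·48774.7225/(8744.1201 + 11·48774.7225) = 536521.9475/545266.0676 = 0.9840.

0.9840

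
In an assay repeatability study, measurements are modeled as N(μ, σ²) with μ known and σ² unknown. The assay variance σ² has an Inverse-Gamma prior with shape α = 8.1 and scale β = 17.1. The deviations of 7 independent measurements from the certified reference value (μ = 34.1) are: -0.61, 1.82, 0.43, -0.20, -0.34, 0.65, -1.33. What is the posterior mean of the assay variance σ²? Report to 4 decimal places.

1.9064

With known mean μ and an Inverse-Gamma(α, β) prior on σ², the Normal likelihood is conjugate: posterior is Inv-Gamma(α + n/2, β + Σ(xᵢ−μ)²/2).
Σ(xᵢ−μ)² = (-0.61)² + (1.82)² + (0.43)² + (-0.20)² + (-0.34)² + (0.65)² + (-1.33)² = 6.2164.
Posterior: Inv-Gamma(8.1 + 7/2, 17.1 + 6.2164/2) = Inv-Gamma(11.60, 20.20820).
E[σ²|data] = β/(α−1) = 20.20820/10.60 = 1.9064.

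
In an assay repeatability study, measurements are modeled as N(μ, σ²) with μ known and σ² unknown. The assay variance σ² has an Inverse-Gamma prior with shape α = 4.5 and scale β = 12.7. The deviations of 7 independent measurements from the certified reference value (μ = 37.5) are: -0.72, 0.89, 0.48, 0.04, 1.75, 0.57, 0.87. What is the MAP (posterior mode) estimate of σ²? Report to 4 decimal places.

With known mean μ and an Inverse-Gamma(α, β) prior on σ², the Normal likelihood is conjugate: posterior is Inv-Gamma(α + n/2, β + Σ(xᵢ−μ)²/2).
Σ(xᵢ−μ)² = (-0.72)² + (0.89)² + (0.48)² + (0.04)² + (1.75)² + (0.57)² + (0.87)² = 5.6868.
Posterior: Inv-Gamma(4.5 + 7/2, 12.7 + 5.6868/2) = Inv-Gamma(8.00, 15.54340).
Mode = β/(α+1) = 15.54340/9.00 = 1.7270.

1.7270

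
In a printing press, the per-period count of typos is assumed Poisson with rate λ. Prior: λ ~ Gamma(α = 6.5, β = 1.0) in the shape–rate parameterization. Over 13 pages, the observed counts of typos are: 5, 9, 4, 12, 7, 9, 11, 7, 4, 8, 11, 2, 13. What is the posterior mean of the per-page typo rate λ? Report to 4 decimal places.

With a Gamma(shape α, rate β) prior, the Poisson likelihood is conjugate: the posterior is Gamma(α + ΣXᵢ, β + n).
Sum of counts S = 102 over n = 13 pages.
Posterior: Gamma(α+S, β+n) = Gamma(6.5+102, 1.0+13) = Gamma(108.5, 14.0).
Posterior mean = α/β = 108.5/14.0 = 7.7500.

7.7500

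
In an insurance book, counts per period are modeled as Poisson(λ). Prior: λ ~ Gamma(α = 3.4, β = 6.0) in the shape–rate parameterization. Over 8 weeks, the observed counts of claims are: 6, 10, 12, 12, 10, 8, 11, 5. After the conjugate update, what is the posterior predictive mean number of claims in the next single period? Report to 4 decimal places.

5.5286

With a Gamma(shape α, rate β) prior, the Poisson likelihood is conjugate: the posterior is Gamma(α + ΣXᵢ, β + n).
Sum of counts S = 74 over n = 8 weeks.
Posterior: Gamma(α+S, β+n) = Gamma(3.4+74, 6.0+8) = Gamma(77.4, 14.0).
The predictive distribution for one future period is NegBinom with mean α/β = 5.5286.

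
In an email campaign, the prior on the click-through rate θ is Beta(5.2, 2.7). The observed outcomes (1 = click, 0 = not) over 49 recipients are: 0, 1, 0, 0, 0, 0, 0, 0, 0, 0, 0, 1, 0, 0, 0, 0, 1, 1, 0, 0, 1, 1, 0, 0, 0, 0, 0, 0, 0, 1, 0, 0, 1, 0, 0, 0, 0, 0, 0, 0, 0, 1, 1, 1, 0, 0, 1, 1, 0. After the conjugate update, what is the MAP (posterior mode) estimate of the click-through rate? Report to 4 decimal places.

The Beta prior is conjugate to a Binomial/Bernoulli likelihood; the update adds successes to α and failures to β.
Posterior: Beta(α+k, β+n−k) = Beta(5.2+13, 2.7+36) = Beta(18.2, 38.7).
Mode of Beta(a,b) for a,b>1 is (a−1)/(a+b−2) = 17.2/54.9 = 0.3133.

0.3133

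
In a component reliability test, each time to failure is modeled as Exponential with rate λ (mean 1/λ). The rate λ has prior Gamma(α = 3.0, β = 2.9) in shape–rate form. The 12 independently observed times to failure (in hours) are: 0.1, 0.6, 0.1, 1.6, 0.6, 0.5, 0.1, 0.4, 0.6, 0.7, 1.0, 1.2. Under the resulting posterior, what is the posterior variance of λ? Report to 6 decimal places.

0.138683

With a Gamma(shape α, rate β) prior on the exponential rate λ, the posterior after n observations with total T = Σxᵢ is Gamma(α+n, β+T).
Sum of observations T = 7.5 hours; n = 12.
Posterior: Gamma(3.0+12, 2.9+7.5) = Gamma(15.0, 10.4).
Var = α/β² = 0.138683.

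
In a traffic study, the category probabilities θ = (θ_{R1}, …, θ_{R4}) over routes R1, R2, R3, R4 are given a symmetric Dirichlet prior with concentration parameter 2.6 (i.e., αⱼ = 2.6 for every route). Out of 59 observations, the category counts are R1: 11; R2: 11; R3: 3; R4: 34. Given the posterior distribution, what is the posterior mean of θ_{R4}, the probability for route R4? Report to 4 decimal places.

0.5274

The Dirichlet prior is conjugate to the Multinomial likelihood: each posterior αⱼ = prior αⱼ + observed count nⱼ.
Posterior concentration: (13.6, 13.6, 5.6, 36.6), total = 69.4.
E[θ_{R4}|data] = α_{R4}/Σα = 36.6/69.4 = 0.5274.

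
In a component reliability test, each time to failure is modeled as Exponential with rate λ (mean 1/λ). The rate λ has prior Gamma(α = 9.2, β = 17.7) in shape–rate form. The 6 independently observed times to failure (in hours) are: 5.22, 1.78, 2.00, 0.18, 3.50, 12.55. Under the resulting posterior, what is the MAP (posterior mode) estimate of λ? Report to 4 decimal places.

0.3308

With a Gamma(shape α, rate β) prior on the exponential rate λ, the posterior after n observations with total T = Σxᵢ is Gamma(α+n, β+T).
Sum of observations T = 25.23 hours; n = 6.
Posterior: Gamma(9.2+6, 17.7+25.23) = Gamma(15.2, 42.93).
Mode = (α−1)/β = 0.3308.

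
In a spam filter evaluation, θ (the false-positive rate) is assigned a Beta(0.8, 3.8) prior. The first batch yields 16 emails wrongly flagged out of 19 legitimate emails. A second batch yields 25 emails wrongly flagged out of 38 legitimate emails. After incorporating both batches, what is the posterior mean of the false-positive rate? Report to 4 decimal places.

The Beta prior is conjugate to a Binomial/Bernoulli likelihood; the update adds successes to α and failures to β.
After batch 1: Beta(0.8+16, 3.8+3) = Beta(16.8, 6.8).
After batch 2: Beta(16.8+25, 6.8+13) = Beta(41.8, 19.8).
Posterior mean = α/(α+β) = 41.8/61.6 = 0.6786.

0.6786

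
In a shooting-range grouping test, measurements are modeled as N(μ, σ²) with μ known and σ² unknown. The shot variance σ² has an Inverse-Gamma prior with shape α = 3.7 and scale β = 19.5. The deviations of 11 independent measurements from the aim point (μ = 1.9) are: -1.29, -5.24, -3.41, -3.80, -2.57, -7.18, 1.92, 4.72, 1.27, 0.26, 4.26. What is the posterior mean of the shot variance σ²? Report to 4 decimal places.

12.0817

With known mean μ and an Inverse-Gamma(α, β) prior on σ², the Normal likelihood is conjugate: posterior is Inv-Gamma(α + n/2, β + Σ(xᵢ−μ)²/2).
Σ(xᵢ−μ)² = (-1.29)² + (-5.24)² + (-3.41)² + (-3.80)² + (-2.57)² + (-7.18)² + (1.92)² + (4.72)² + (1.27)² + (0.26)² + (4.26)² = 159.1400.
Posterior: Inv-Gamma(3.7 + 11/2, 19.5 + 159.1400/2) = Inv-Gamma(9.20, 99.07000).
E[σ²|data] = β/(α−1) = 99.07000/8.20 = 12.0817.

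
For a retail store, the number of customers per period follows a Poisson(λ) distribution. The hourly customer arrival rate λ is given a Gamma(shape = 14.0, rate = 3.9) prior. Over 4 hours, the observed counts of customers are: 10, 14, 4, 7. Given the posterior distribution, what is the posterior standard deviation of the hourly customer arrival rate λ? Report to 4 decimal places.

0.8861

With a Gamma(shape α, rate β) prior, the Poisson likelihood is conjugate: the posterior is Gamma(α + ΣXᵢ, β + n).
Sum of counts S = 35 over n = 4 hours.
Posterior: Gamma(α+S, β+n) = Gamma(14.0+35, 3.9+4) = Gamma(49.0, 7.9).
SD = √α/β = √49.0/7.9 = 0.8861.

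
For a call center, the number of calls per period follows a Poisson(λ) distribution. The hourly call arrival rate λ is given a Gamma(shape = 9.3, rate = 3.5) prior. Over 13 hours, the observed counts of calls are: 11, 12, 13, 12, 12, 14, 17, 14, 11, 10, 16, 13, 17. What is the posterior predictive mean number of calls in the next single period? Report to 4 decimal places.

With a Gamma(shape α, rate β) prior, the Poisson likelihood is conjugate: the posterior is Gamma(α + ΣXᵢ, β + n).
Sum of counts S = 172 over n = 13 hours.
Posterior: Gamma(α+S, β+n) = Gamma(9.3+172, 3.5+13) = Gamma(181.3, 16.5).
The predictive distribution for one future period is NegBinom with mean α/β = 10.9879.

10.9879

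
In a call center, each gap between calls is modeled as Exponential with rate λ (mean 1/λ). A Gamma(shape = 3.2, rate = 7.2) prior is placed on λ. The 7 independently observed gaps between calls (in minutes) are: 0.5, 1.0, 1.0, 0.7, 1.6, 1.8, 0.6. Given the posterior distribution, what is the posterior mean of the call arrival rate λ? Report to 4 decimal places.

With a Gamma(shape α, rate β) prior on the exponential rate λ, the posterior after n observations with total T = Σxᵢ is Gamma(α+n, β+T).
Sum of observations T = 7.2 minutes; n = 7.
Posterior: Gamma(3.2+7, 7.2+7.2) = Gamma(10.2, 14.4).
Posterior mean of λ = α/β = 10.2/14.4 = 0.7083.

0.7083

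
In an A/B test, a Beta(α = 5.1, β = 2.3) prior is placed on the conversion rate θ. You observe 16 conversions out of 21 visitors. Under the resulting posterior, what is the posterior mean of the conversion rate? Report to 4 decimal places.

The Beta prior is conjugate to a Binomial/Bernoulli likelihood; the update adds successes to α and failures to β.
Posterior: Beta(α+k, β+n−k) = Beta(5.1+16, 2.3+5) = Beta(21.1, 7.3).
Posterior mean = α/(α+β) = 21.1/28.4 = 0.7430.

0.7430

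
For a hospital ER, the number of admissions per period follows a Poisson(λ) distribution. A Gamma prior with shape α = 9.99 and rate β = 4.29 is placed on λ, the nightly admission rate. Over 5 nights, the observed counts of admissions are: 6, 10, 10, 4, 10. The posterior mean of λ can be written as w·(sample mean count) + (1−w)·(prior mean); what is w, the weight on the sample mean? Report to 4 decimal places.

With a Gamma(shape α, rate β) prior, the Poisson likelihood is conjugate: the posterior is Gamma(α + ΣXᵢ, β + n).
Posterior mean = (α₀+S)/(β₀+n) = [n/(β₀+n)]·(S/n) + [β₀/(β₀+n)]·(α₀/β₀), so only n and β₀ enter the weight.
Weight on data w = n/(β₀+n) = 5/(4.29+5) = 5/9.29 = 0.5382.

0.5382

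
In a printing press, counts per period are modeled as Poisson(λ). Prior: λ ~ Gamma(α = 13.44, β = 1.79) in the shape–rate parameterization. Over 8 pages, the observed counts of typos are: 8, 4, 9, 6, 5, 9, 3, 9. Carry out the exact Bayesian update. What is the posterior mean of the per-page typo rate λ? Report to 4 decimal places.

6.7865

With a Gamma(shape α, rate β) prior, the Poisson likelihood is conjugate: the posterior is Gamma(α + ΣXᵢ, β + n).
Sum of counts S = 53 over n = 8 pages.
Posterior: Gamma(α+S, β+n) = Gamma(13.44+53, 1.79+8) = Gamma(66.44, 9.79).
Posterior mean = α/β = 66.44/9.79 = 6.7865.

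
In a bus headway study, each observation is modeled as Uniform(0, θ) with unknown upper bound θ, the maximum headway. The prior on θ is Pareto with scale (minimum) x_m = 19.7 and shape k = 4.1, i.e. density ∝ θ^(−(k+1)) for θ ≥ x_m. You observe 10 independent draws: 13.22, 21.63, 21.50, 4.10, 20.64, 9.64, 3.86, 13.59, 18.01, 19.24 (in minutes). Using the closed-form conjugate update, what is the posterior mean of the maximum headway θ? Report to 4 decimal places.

23.2811

A Pareto(scale x_m, shape k) prior on the upper bound θ of Uniform(0, θ) is conjugate: posterior is Pareto(max(x_m, max xᵢ), k + n).
Sample maximum = 21.63; prior scale x_m = 19.7 → posterior scale = max = 21.63.
Posterior shape = 4.1 + 10 = 14.1.
E[θ|data] = k·x_m/(k−1) = 14.1·21.63/13.1 = 23.2811.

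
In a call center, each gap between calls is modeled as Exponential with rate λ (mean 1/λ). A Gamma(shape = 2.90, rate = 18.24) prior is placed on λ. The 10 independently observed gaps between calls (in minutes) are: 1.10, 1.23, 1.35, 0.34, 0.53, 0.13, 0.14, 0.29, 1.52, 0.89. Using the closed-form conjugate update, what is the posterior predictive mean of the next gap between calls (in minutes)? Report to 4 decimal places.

2.1647

With a Gamma(shape α, rate β) prior on the exponential rate λ, the posterior after n observations with total T = Σxᵢ is Gamma(α+n, β+T).
Sum of observations T = 7.52 minutes; n = 10.
Posterior: Gamma(2.90+10, 18.24+7.52) = Gamma(12.90, 25.76).
The predictive distribution for the next observation is Lomax; its mean is β/(α−1) = 25.76/11.90 = 2.1647.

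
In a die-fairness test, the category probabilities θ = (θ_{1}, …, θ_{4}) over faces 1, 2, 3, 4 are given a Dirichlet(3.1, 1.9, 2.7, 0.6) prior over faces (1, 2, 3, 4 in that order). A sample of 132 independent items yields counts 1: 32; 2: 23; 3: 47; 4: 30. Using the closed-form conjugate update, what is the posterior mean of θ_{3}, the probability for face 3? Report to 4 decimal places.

0.3542

The Dirichlet prior is conjugate to the Multinomial likelihood: each posterior αⱼ = prior αⱼ + observed count nⱼ.
Posterior concentration: (35.1, 24.9, 49.7, 30.6), total = 140.3.
E[θ_{3}|data] = α_{3}/Σα = 49.7/140.3 = 0.3542.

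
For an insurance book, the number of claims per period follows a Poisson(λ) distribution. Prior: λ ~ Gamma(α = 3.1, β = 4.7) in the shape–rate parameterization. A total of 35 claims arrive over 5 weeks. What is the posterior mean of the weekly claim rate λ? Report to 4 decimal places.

3.9278

With a Gamma(shape α, rate β) prior, the Poisson likelihood is conjugate: the posterior is Gamma(α + ΣXᵢ, β + n).
Posterior: Gamma(α+S, β+n) = Gamma(3.1+35, 4.7+5) = Gamma(38.1, 9.7).
Posterior mean = α/β = 38.1/9.7 = 3.9278.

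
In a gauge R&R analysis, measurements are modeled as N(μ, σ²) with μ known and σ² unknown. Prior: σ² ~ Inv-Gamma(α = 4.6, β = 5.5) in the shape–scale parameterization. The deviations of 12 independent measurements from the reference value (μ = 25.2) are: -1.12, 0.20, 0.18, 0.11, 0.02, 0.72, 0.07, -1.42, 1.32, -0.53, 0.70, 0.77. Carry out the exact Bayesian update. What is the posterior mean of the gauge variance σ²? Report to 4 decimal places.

0.9367

With known mean μ and an Inverse-Gamma(α, β) prior on σ², the Normal likelihood is conjugate: posterior is Inv-Gamma(α + n/2, β + Σ(xᵢ−μ)²/2).
Σ(xᵢ−μ)² = (-1.12)² + (0.20)² + (0.18)² + (0.11)² + (0.02)² + (0.72)² + (0.07)² + (-1.42)² + (1.32)² + (-0.53)² + (0.70)² + (0.77)² = 6.9852.
Posterior: Inv-Gamma(4.6 + 12/2, 5.5 + 6.9852/2) = Inv-Gamma(10.60, 8.99260).
E[σ²|data] = β/(α−1) = 8.99260/9.60 = 0.9367.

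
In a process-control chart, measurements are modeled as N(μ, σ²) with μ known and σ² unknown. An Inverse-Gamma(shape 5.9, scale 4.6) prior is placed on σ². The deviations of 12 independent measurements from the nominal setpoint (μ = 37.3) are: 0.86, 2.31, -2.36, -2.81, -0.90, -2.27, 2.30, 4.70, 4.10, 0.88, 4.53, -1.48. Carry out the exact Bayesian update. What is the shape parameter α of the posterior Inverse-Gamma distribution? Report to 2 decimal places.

11.90

With known mean μ and an Inverse-Gamma(α, β) prior on σ², the Normal likelihood is conjugate: posterior is Inv-Gamma(α + n/2, β + Σ(xᵢ−μ)²/2).
Σ(xᵢ−μ)² = (0.86)² + (2.31)² + (-2.36)² + (-2.81)² + (-0.90)² + (-2.27)² + (2.30)² + (4.70)² + (4.10)² + (0.88)² + (4.53)² + (-1.48)² = 93.1800.
Posterior: Inv-Gamma(5.9 + 12/2, 4.6 + 93.1800/2) = Inv-Gamma(11.90, 51.19000).
Posterior α = 11.90.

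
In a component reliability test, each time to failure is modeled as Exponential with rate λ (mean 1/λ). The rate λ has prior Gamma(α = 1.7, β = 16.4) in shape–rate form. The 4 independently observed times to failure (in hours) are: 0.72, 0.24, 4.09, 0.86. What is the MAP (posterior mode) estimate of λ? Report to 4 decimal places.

0.2107

With a Gamma(shape α, rate β) prior on the exponential rate λ, the posterior after n observations with total T = Σxᵢ is Gamma(α+n, β+T).
Sum of observations T = 5.91 hours; n = 4.
Posterior: Gamma(1.7+4, 16.4+5.91) = Gamma(5.7, 22.31).
Mode = (α−1)/β = 0.2107.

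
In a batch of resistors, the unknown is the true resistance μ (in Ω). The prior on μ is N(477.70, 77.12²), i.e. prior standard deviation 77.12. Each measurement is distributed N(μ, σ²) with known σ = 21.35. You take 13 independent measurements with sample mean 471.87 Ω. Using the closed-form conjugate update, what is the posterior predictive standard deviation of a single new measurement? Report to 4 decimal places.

22.1513

For Normal data with known variance σ², a Normal(μ₀, σ₀²) prior on μ is conjugate. Posterior precision = 1/σ₀² + n/σ²; posterior mean is the precision-weighted average of μ₀ and x̄.
σ₀² = 77.12² = 5947.4944, σ² = 21.35² = 455.8225; σ² + n·σ₀² = 455.8225 + 13·5947.4944 = 77773.2497.
Posterior precision = 1/σ₀² + n/σ² = 1/5947.4944 + 13/455.8225 = (σ² + n·σ₀²)/(σ₀²σ²) = 77773.2497/(5947.4944·455.8225); posterior variance σₙ² = σ₀²σ²/(σ² + n·σ₀²) = 5947.4944·455.8225/77773.2497 = 34.857766.
Predictive variance for one new observation = σₙ² + σ² = 5947.4944·455.8225/77773.2497 + 455.8225 = σ²·(σ₀² + 77773.2497)/77773.2497 = 455.8225·83720.7441/77773.2497 = 490.680266; SD = √(455.8225·83720.7441/77773.2497) = 22.1513.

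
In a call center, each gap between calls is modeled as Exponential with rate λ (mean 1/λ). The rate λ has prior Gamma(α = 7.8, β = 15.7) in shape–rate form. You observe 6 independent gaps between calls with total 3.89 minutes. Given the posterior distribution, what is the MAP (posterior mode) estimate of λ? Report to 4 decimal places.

0.6534

With a Gamma(shape α, rate β) prior on the exponential rate λ, the posterior after n observations with total T = Σxᵢ is Gamma(α+n, β+T).
Posterior: Gamma(7.8+6, 15.7+3.89) = Gamma(13.8, 19.59).
Mode = (α−1)/β = 0.6534.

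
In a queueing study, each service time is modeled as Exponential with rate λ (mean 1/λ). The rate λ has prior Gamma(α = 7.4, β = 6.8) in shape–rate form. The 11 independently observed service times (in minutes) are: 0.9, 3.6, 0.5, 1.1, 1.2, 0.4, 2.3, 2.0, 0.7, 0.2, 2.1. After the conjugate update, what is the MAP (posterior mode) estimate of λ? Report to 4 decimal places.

With a Gamma(shape α, rate β) prior on the exponential rate λ, the posterior after n observations with total T = Σxᵢ is Gamma(α+n, β+T).
Sum of observations T = 15.0 minutes; n = 11.
Posterior: Gamma(7.4+11, 6.8+15.0) = Gamma(18.4, 21.8).
Mode = (α−1)/β = 0.7982.

0.7982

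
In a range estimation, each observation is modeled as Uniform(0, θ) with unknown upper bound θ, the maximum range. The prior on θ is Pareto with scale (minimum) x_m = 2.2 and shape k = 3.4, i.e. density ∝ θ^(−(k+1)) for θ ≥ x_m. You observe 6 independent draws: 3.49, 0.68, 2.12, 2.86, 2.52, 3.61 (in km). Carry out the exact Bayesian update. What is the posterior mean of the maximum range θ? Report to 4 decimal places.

A Pareto(scale x_m, shape k) prior on the upper bound θ of Uniform(0, θ) is conjugate: posterior is Pareto(max(x_m, max xᵢ), k + n).
Sample maximum = 3.61; prior scale x_m = 2.2 → posterior scale = max = 3.61.
Posterior shape = 3.4 + 6 = 9.4.
E[θ|data] = k·x_m/(k−1) = 9.4·3.61/8.4 = 4.0398.

4.0398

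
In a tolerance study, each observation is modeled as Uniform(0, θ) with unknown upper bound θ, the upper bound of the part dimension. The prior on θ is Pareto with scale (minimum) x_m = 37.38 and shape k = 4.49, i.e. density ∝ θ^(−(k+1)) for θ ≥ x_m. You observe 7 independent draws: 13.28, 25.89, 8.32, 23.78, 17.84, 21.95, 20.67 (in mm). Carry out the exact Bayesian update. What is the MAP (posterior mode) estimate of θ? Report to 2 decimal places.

37.38

A Pareto(scale x_m, shape k) prior on the upper bound θ of Uniform(0, θ) is conjugate: posterior is Pareto(max(x_m, max xᵢ), k + n).
Sample maximum = 25.89; prior scale x_m = 37.38 → posterior scale = max = 37.38.
Posterior shape = 4.49 + 7 = 11.49.
The Pareto density is decreasing on [x_m, ∞), so the mode is x_m = 37.38.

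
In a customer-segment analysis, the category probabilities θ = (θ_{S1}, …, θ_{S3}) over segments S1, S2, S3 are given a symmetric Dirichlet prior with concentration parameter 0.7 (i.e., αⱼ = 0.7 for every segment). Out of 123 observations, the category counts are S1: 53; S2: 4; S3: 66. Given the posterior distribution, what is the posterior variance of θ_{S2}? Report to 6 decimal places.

0.000287

The Dirichlet prior is conjugate to the Multinomial likelihood: each posterior αⱼ = prior αⱼ + observed count nⱼ.
Posterior concentration: (53.7, 4.7, 66.7), total = 125.1.
Var[θ_j] = α_j(Σα−α_j)/((Σα)²(Σα+1)) = 4.7·120.4/(125.1²·126.1) = 0.000287.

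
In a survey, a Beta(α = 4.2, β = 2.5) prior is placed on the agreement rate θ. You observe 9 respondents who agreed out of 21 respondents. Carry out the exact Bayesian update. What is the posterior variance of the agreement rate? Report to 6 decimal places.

0.008692

The Beta prior is conjugate to a Binomial/Bernoulli likelihood; the update adds successes to α and failures to β.
Posterior: Beta(α+k, β+n−k) = Beta(4.2+9, 2.5+12) = Beta(13.2, 14.5).
Var = αβ/((α+β)²(α+β+1)) = 13.2·14.5/(27.7²·28.7) = 0.008692.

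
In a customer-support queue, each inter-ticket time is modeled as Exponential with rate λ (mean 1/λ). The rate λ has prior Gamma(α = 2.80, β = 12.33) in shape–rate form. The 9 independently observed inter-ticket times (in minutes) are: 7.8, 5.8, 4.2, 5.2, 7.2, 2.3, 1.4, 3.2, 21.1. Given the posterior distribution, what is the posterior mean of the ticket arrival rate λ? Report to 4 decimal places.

0.1673

With a Gamma(shape α, rate β) prior on the exponential rate λ, the posterior after n observations with total T = Σxᵢ is Gamma(α+n, β+T).
Sum of observations T = 58.2 minutes; n = 9.
Posterior: Gamma(2.80+9, 12.33+58.2) = Gamma(11.80, 70.53).
Posterior mean of λ = α/β = 11.80/70.53 = 0.1673.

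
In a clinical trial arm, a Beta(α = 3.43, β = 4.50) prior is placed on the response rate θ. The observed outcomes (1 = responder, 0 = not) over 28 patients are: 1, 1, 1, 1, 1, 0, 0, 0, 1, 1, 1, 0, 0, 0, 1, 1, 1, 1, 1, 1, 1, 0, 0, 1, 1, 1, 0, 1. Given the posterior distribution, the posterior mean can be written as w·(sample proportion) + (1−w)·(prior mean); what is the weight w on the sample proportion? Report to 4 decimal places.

The Beta prior is conjugate to a Binomial/Bernoulli likelihood; the update adds successes to α and failures to β.
Posterior mean = (α₀+k)/(α₀+β₀+n) = [n/(α₀+β₀+n)]·(k/n) + [(α₀+β₀)/(α₀+β₀+n)]·α₀/(α₀+β₀), so only n and the prior enter the weight.
The weight on the data is w = n/(α₀+β₀+n) = 28/(3.43+4.50+28) = 28/35.93 = 0.7793.

0.7793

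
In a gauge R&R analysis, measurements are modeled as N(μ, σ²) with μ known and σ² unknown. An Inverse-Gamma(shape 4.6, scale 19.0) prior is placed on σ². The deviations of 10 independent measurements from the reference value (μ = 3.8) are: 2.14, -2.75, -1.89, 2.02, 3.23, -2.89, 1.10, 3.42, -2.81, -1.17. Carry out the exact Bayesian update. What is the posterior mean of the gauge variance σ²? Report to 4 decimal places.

With known mean μ and an Inverse-Gamma(α, β) prior on σ², the Normal likelihood is conjugate: posterior is Inv-Gamma(α + n/2, β + Σ(xᵢ−μ)²/2).
Σ(xᵢ−μ)² = (2.14)² + (-2.75)² + (-1.89)² + (2.02)² + (3.23)² + (-2.89)² + (1.10)² + (3.42)² + (-2.81)² + (-1.17)² = 60.7510.
Posterior: Inv-Gamma(4.6 + 10/2, 19.0 + 60.7510/2) = Inv-Gamma(9.60, 49.37550).
E[σ²|data] = β/(α−1) = 49.37550/8.60 = 5.7413.

5.7413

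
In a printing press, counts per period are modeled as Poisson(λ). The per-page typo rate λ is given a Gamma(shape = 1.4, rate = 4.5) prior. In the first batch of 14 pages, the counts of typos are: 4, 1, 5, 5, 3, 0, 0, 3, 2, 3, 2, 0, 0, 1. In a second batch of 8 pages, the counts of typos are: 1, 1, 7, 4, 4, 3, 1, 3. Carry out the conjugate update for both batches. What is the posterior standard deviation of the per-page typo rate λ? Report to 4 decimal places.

With a Gamma(shape α, rate β) prior, the Poisson likelihood is conjugate: the posterior is Gamma(α + ΣXᵢ, β + n).
Batch 1: sum of counts S = 29 over n = 14 pages.
After batch 1: Gamma(α+S, β+n) = Gamma(1.4+29, 4.5+14) = Gamma(30.4, 18.5).
Batch 2: sum of counts S = 24 over n = 8 pages.
After batch 2: Gamma(α+S, β+n) = Gamma(30.4+24, 18.5+8) = Gamma(54.4, 26.5).
SD = √α/β = √54.4/26.5 = 0.2783.

0.2783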